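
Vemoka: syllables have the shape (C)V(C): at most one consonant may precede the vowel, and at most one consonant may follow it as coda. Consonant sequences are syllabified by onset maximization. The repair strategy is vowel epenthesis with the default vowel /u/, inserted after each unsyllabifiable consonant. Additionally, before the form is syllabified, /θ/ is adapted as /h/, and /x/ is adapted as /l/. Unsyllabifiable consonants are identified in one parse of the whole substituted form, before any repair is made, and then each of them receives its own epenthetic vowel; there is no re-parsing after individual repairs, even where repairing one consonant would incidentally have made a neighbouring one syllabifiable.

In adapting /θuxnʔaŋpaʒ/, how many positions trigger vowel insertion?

After substitution the input is /hulnʔaŋpaʒ/.
The unsyllabifiable consonants are /n/; each receives one epenthetic vowel.

1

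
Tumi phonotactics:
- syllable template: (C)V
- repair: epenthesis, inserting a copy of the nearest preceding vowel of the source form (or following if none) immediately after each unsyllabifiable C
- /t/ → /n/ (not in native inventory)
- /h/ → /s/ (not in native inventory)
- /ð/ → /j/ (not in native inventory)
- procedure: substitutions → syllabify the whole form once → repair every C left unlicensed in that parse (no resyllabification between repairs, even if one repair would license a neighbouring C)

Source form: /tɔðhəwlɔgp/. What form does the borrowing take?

Substitution: /t/ → /n/, /ð/ → /j/, /h/ → /s/, giving /nɔjsəwlɔgp/.
Under (C)V, the unsyllabifiable consonants are /j/, /w/, /g/, /p/ (no codas are permitted; onsets are limited to one consonant).
Epenthesis after each stranded consonant: /j/ → /jɔ/, /w/ → /wə/, /g/ → /gɔ/, /p/ → /pɔ/.

nɔjɔsəwəlɔgɔpɔ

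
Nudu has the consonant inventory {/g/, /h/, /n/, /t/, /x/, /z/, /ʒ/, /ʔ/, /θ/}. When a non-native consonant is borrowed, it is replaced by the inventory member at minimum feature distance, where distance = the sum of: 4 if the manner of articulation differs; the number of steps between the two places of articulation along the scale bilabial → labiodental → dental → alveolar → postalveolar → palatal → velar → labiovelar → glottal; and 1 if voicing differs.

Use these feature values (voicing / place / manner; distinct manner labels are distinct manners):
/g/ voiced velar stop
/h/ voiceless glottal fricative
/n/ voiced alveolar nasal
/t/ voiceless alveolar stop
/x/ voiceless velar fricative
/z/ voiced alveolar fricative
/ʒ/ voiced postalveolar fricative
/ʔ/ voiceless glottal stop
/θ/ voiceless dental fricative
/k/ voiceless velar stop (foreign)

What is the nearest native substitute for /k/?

g

/g/ is closest: same manner (stop), place distance 0 (velar→velar), voicing differs (+1); total 1. Next closest is /ʔ/ at distance 2.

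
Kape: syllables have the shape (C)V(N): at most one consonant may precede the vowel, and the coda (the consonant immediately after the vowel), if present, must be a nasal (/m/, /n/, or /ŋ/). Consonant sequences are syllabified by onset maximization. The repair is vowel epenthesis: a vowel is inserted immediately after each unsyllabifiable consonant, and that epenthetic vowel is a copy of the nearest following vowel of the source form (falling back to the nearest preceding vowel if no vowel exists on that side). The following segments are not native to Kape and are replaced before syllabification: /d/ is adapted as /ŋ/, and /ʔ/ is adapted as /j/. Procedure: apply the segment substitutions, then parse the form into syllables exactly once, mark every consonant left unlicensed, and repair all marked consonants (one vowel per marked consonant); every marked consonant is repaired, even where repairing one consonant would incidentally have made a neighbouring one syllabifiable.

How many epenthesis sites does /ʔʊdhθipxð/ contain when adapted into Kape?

4

After substitution the input is /jʊŋhθipxð/.
The unsyllabifiable consonants are /h/, /p/, /x/, /ð/; each receives one epenthetic vowel.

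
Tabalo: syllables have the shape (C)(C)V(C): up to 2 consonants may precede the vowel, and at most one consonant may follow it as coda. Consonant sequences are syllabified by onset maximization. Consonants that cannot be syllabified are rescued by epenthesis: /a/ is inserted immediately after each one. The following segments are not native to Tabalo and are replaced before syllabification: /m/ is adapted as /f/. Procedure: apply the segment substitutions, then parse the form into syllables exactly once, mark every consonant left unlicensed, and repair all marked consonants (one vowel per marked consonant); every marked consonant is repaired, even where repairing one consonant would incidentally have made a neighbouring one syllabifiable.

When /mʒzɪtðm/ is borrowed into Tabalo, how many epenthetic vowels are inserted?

After substitution the input is /fʒzɪtðf/.
The unsyllabifiable consonants are /f/, /ð/, /f/; each receives one epenthetic vowel.

3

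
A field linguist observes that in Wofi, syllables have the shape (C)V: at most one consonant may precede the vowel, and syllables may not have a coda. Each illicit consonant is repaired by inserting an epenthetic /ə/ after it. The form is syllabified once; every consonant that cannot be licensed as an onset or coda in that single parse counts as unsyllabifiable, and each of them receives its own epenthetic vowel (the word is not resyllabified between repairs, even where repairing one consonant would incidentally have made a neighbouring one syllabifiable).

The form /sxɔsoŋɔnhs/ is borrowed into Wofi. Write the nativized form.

səxɔsoŋɔnəhəsə

Syllabifying with onset maximization leaves /s/, /n/, /h/, /s/ stranded (no codas are permitted; onsets are limited to one consonant).
Epenthesis after each stranded consonant: /s/ → /sə/, /n/ → /nə/, /h/ → /hə/, /s/ → /sə/.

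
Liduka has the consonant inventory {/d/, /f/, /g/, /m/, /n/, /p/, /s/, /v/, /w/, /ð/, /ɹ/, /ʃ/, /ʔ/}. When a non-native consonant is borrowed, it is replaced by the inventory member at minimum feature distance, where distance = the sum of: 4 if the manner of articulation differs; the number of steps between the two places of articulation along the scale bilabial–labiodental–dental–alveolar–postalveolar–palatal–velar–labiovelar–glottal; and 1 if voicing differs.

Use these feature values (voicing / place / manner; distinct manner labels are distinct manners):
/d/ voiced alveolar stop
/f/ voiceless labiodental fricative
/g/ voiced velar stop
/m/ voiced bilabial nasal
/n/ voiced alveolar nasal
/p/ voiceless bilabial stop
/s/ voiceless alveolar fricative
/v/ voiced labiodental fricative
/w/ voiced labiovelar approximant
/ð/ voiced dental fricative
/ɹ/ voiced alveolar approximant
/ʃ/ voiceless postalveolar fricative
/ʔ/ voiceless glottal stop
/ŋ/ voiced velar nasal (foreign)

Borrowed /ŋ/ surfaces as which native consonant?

/n/ is closest: same manner (nasal), place distance 3 (velar→alveolar), same voicing; total 3. Next closest is /g/ at distance 4.

n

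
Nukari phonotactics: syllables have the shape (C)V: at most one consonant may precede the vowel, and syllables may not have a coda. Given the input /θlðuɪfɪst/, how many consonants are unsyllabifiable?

4

The consonants /θ/, /l/, /s/, /t/ cannot be parsed into a legal (C)V syllable (no codas are permitted; onsets are limited to one consonant).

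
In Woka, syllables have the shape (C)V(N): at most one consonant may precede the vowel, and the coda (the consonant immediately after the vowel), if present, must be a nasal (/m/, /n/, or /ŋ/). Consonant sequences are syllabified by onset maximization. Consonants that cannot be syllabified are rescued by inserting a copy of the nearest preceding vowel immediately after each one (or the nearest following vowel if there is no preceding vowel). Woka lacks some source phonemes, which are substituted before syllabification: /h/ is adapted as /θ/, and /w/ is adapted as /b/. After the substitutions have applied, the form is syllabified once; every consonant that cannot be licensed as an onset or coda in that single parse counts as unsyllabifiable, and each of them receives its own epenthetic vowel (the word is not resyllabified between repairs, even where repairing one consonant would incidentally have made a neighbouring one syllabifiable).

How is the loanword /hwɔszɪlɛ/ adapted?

Substitution: /h/ → /θ/, /w/ → /b/, giving /θbɔszɪlɛ/.
The consonants /θ/, /s/ cannot be parsed into a legal (C)V(N) syllable (only a nasal (/m/, /n/, or /ŋ/) is licensed in coda position; onsets are limited to one consonant).
Inserting the epenthetic vowel yields /θ/ → /θɔ/, /s/ → /sɔ/.

θɔbɔsɔzɪlɛ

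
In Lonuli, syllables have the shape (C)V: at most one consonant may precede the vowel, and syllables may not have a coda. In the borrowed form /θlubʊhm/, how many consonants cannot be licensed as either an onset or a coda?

Under (C)V, the unsyllabifiable consonants are /θ/, /h/, /m/ (no codas are permitted; onsets are limited to one consonant).

3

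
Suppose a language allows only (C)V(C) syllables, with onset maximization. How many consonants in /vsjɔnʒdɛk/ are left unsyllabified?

Syllabifying with onset maximization leaves /v/, /s/, /ʒ/ stranded (at most one coda consonant is licensed; onsets are limited to one consonant).

3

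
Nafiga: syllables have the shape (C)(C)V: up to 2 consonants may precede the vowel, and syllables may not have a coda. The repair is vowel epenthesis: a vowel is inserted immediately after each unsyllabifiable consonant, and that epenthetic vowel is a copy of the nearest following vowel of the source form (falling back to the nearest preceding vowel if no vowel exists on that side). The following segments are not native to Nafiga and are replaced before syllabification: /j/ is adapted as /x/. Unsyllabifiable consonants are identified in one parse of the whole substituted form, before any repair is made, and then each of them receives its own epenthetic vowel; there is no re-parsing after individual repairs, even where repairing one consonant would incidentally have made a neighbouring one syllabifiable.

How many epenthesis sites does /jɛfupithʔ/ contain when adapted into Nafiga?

3

After substitution the input is /xɛfupithʔ/.
The unsyllabifiable consonants are /t/, /h/, /ʔ/; each receives one epenthetic vowel.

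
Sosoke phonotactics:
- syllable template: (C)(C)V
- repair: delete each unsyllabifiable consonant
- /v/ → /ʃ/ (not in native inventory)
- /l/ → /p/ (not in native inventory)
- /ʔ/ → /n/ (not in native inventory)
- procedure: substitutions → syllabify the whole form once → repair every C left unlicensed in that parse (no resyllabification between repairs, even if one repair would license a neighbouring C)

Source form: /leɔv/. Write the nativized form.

Substitution: /l/ → /p/, /v/ → /ʃ/, giving /peɔʃ/.
The consonants /ʃ/ cannot be parsed into a legal (C)(C)V syllable (no codas are permitted; onsets may contain at most 2 consonants).
Deletion applies to /ʃ/.

peɔ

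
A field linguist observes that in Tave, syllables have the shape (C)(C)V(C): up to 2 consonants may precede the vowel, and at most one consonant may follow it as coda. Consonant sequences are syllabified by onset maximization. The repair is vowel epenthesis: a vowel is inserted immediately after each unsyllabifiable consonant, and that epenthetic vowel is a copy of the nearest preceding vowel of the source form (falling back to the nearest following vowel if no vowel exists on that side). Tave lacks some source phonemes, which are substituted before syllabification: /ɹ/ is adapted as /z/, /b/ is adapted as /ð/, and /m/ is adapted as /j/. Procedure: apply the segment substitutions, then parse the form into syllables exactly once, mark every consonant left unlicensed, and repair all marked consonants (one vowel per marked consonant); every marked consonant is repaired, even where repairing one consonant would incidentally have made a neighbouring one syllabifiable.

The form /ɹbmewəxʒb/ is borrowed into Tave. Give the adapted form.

zeðjewəxʒəðə

Substitution: /ɹ/ → /z/, /b/ → /ð/, /m/ → /j/, giving /zðjewəxʒð/.
Syllabifying with onset maximization leaves /z/, /ʒ/, /ð/ stranded (at most one coda consonant is licensed; onsets may contain at most 2 consonants).
Each unlicensed consonant becomes the onset of a new syllable: /z/ → /ze/, /ʒ/ → /ʒə/, /ð/ → /ðə/.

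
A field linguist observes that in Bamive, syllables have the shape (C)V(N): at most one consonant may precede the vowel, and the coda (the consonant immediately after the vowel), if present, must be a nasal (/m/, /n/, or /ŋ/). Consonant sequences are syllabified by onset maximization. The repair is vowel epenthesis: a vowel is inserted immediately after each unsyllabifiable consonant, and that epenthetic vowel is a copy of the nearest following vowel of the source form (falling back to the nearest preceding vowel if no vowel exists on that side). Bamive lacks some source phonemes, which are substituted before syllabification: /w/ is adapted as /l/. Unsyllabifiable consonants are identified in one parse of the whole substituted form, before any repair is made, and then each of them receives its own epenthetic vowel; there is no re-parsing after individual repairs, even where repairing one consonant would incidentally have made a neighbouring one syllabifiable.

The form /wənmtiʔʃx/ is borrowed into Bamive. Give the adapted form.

Substitution: /w/ → /l/, giving /lənmtiʔʃx/.
Syllabifying with onset maximization leaves /m/, /ʔ/, /ʃ/, /x/ stranded (only a nasal (/m/, /n/, or /ŋ/) is licensed in coda position; onsets are limited to one consonant).
Epenthesis after each stranded consonant: /m/ → /mi/, /ʔ/ → /ʔi/, /ʃ/ → /ʃi/, /x/ → /xi/.

lənmitiʔiʃixi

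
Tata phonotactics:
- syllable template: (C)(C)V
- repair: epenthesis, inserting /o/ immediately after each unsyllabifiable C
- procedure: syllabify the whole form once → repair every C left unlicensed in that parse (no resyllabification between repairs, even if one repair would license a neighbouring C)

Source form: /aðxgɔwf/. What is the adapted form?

aðoxgɔwofo

Syllabifying with onset maximization leaves /ð/, /w/, /f/ stranded (no codas are permitted; onsets may contain at most 2 consonants).
Epenthesis after each stranded consonant: /ð/ → /ðo/, /w/ → /wo/, /f/ → /fo/.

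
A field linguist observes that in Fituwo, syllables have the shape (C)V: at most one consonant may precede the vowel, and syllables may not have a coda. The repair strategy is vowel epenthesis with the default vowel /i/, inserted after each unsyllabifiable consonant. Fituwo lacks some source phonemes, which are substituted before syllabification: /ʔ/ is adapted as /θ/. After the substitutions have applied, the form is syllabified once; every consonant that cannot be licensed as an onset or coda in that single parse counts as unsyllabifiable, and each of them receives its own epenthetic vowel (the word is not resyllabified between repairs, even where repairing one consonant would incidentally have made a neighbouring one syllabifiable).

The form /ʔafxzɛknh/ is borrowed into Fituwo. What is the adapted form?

Substitution: /ʔ/ → /θ/, giving /θafxzɛknh/.
Under (C)V, the unsyllabifiable consonants are /f/, /x/, /k/, /n/, /h/ (no codas are permitted; onsets are limited to one consonant).
Each unlicensed consonant becomes the onset of a new syllable: /f/ → /fi/, /x/ → /xi/, /k/ → /ki/, /n/ → /ni/, /h/ → /hi/.

θafixizɛkinihi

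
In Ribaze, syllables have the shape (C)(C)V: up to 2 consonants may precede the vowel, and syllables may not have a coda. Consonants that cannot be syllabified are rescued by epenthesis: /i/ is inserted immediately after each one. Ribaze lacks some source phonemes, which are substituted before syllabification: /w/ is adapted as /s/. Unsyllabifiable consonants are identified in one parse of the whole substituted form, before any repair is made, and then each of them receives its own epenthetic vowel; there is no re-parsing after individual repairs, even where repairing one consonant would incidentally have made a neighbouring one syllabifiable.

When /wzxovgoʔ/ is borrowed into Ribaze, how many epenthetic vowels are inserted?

2

After substitution the input is /szxovgoʔ/.
The unsyllabifiable consonants are /s/, /ʔ/; each receives one epenthetic vowel.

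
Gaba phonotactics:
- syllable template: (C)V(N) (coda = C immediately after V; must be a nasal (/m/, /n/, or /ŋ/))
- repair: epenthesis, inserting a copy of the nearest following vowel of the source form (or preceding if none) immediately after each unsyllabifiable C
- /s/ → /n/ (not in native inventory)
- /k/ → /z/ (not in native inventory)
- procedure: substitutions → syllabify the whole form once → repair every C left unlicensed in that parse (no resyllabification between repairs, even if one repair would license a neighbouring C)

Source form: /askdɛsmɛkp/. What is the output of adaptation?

anzɛdɛnmɛzɛpɛ

Substitution: /s/ → /n/, /k/ → /z/, giving /anzdɛnmɛzp/.
The consonants /z/, /z/, /p/ cannot be parsed into a legal (C)V(N) syllable (only a nasal (/m/, /n/, or /ŋ/) is licensed in coda position; onsets are limited to one consonant).
Each unlicensed consonant becomes the onset of a new syllable: /z/ → /zɛ/, /z/ → /zɛ/, /p/ → /pɛ/.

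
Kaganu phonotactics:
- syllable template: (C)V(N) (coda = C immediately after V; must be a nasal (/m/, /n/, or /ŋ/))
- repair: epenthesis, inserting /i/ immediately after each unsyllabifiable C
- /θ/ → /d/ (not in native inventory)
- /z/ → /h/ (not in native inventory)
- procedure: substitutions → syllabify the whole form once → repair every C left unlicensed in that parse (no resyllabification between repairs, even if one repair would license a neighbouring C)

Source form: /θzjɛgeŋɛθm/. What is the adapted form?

Substitution: /θ/ → /d/, /z/ → /h/, giving /dhjɛgeŋɛdm/.
The consonants /d/, /h/, /d/, /m/ cannot be parsed into a legal (C)V(N) syllable (only a nasal (/m/, /n/, or /ŋ/) is licensed in coda position; onsets are limited to one consonant).
Each unlicensed consonant becomes the onset of a new syllable: /d/ → /di/, /h/ → /hi/, /d/ → /di/, /m/ → /mi/.

dihijɛgeŋɛdimi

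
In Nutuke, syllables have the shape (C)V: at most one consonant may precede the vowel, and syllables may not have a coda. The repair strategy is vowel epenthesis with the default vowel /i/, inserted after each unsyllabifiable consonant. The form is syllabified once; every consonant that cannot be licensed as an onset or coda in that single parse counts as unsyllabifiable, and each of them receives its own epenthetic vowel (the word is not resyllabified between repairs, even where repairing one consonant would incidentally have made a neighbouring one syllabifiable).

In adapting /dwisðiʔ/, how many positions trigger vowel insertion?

The unsyllabifiable consonants are /d/, /s/, /ʔ/; each receives one epenthetic vowel.

3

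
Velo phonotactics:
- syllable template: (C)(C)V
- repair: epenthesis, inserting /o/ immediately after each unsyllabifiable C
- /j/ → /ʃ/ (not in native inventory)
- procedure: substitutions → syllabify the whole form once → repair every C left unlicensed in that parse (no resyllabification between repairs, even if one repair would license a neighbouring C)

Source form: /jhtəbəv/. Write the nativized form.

Substitution: /j/ → /ʃ/, giving /ʃhtəbəv/.
Syllabifying with onset maximization leaves /ʃ/, /v/ stranded (no codas are permitted; onsets may contain at most 2 consonants).
Each unlicensed consonant becomes the onset of a new syllable: /ʃ/ → /ʃo/, /v/ → /vo/.

ʃohtəbəvo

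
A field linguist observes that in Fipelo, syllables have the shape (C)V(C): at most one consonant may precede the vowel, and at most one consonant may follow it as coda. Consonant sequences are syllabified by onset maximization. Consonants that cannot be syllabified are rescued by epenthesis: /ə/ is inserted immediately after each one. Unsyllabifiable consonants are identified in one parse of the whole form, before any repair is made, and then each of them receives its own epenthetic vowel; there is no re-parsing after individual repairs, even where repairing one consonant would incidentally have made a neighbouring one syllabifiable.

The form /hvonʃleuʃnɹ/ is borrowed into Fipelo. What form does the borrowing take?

həvonʃəleuʃnəɹə

The consonants /h/, /ʃ/, /n/, /ɹ/ cannot be parsed into a legal (C)V(C) syllable (at most one coda consonant is licensed; onsets are limited to one consonant).
Inserting the epenthetic vowel yields /h/ → /hə/, /ʃ/ → /ʃə/, /n/ → /nə/, /ɹ/ → /ɹə/.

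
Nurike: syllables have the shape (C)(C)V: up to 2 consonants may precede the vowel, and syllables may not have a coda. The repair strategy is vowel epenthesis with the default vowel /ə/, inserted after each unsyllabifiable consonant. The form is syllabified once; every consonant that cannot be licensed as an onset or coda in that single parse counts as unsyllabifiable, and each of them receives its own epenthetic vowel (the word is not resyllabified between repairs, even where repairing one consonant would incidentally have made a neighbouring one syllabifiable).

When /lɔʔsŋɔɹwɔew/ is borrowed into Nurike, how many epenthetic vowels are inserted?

The unsyllabifiable consonants are /ʔ/, /w/; each receives one epenthetic vowel.

2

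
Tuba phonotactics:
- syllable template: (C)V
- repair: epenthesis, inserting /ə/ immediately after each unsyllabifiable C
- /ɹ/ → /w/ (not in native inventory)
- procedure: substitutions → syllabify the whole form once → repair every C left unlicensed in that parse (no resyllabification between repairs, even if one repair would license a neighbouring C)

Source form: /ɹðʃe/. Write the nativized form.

Substitution: /ɹ/ → /w/, giving /wðʃe/.
Under (C)V, the unsyllabifiable consonants are /w/, /ð/ (no codas are permitted; onsets are limited to one consonant).
Each unlicensed consonant becomes the onset of a new syllable: /w/ → /wə/, /ð/ → /ðə/.

wəðəʃe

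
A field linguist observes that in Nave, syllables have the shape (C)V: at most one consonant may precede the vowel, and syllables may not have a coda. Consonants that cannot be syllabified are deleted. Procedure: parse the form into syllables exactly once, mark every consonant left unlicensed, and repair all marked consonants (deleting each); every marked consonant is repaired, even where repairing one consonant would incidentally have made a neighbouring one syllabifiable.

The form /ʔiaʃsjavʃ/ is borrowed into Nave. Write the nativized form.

ʔiaja

Syllabifying with onset maximization leaves /ʃ/, /s/, /v/, /ʃ/ stranded (no codas are permitted; onsets are limited to one consonant).
Each unlicensed consonant is deleted: /ʃ/, /s/, /v/, /ʃ/.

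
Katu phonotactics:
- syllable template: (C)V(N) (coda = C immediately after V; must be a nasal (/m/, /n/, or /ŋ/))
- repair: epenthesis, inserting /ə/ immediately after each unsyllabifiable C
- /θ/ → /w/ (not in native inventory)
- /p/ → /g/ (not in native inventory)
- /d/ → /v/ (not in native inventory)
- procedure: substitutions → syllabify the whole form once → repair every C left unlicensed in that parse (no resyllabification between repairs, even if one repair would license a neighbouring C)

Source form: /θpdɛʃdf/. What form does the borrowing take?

wəgəvɛʃəvəfə

Substitution: /θ/ → /w/, /p/ → /g/, /d/ → /v/, giving /wgvɛʃvf/.
Under (C)V(N), the unsyllabifiable consonants are /w/, /g/, /ʃ/, /v/, /f/ (only a nasal (/m/, /n/, or /ŋ/) is licensed in coda position; onsets are limited to one consonant).
Inserting the epenthetic vowel yields /w/ → /wə/, /g/ → /gə/, /ʃ/ → /ʃə/, /v/ → /və/, /f/ → /fə/.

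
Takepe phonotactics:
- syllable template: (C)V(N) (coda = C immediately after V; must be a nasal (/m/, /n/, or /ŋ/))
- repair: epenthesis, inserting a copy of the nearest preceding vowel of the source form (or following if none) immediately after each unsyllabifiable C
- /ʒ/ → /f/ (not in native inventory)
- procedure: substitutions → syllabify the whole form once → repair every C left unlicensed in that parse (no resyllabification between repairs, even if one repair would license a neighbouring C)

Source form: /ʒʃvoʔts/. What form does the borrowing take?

foʃovoʔotoso

Substitution: /ʒ/ → /f/, giving /fʃvoʔts/.
Syllabifying with onset maximization leaves /f/, /ʃ/, /ʔ/, /t/, /s/ stranded (only a nasal (/m/, /n/, or /ŋ/) is licensed in coda position; onsets are limited to one consonant).
Epenthesis after each stranded consonant: /f/ → /fo/, /ʃ/ → /ʃo/, /ʔ/ → /ʔo/, /t/ → /to/, /s/ → /so/.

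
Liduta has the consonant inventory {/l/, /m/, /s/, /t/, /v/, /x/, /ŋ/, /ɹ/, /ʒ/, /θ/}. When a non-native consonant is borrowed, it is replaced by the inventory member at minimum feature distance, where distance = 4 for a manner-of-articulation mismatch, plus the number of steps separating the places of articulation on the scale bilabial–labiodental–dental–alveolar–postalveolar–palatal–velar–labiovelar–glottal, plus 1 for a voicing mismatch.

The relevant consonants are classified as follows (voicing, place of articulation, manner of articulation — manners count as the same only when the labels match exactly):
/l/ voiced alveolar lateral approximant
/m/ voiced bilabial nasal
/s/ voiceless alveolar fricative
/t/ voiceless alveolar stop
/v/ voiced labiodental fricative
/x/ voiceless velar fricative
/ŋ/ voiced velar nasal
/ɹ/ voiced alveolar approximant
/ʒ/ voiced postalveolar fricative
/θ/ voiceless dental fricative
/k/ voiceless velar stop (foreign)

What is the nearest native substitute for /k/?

/t/ is closest: same manner (stop), place distance 3 (velar→alveolar), same voicing; total 3. Next closest is /x/ at distance 4.

t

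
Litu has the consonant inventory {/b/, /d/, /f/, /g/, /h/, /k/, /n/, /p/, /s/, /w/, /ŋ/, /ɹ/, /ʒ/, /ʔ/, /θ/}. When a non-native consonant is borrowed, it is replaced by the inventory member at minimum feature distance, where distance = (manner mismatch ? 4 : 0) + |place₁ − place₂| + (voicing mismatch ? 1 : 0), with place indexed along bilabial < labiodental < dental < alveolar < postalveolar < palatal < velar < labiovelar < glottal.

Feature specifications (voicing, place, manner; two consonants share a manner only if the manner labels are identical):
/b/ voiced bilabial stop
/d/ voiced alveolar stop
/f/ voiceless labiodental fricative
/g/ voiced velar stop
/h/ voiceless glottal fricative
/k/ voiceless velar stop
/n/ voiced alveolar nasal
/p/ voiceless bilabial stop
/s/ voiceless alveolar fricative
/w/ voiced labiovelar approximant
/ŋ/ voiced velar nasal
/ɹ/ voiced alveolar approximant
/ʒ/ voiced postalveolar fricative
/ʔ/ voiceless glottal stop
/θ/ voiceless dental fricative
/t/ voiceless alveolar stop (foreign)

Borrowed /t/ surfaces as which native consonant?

/d/ is closest: same manner (stop), place distance 0 (alveolar→alveolar), voicing differs (+1); total 1. Next closest is /k/ at distance 3.

d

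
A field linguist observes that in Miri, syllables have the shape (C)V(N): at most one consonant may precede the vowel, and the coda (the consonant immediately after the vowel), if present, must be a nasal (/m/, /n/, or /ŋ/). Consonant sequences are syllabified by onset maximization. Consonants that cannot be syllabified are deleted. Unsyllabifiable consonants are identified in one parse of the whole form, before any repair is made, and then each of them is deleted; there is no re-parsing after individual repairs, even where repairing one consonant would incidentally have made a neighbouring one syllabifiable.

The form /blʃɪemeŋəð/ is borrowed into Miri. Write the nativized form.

The consonants /b/, /l/, /ð/ cannot be parsed into a legal (C)V(N) syllable (only a nasal (/m/, /n/, or /ŋ/) is licensed in coda position; onsets are limited to one consonant).
Each unlicensed consonant is deleted: /b/, /l/, /ð/.

ʃɪemeŋə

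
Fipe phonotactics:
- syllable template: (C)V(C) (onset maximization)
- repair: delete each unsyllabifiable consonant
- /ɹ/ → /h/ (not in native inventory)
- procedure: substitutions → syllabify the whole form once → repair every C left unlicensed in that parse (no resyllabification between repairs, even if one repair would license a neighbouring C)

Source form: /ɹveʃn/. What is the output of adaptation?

Substitution: /ɹ/ → /h/, giving /hveʃn/.
The consonants /h/, /n/ cannot be parsed into a legal (C)V(C) syllable (at most one coda consonant is licensed; onsets are limited to one consonant).
Deleting the stranded consonants removes /h/, /n/.

veʃ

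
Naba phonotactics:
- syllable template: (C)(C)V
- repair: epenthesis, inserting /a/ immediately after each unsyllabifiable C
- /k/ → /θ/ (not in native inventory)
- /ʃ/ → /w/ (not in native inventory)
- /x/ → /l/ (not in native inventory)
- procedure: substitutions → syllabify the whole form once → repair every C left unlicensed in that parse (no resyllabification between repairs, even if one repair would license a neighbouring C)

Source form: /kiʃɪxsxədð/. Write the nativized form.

θiwɪlaslədaða

Substitution: /k/ → /θ/, /ʃ/ → /w/, /x/ → /l/, giving /θiwɪlslədð/.
Under (C)(C)V, the unsyllabifiable consonants are /l/, /d/, /ð/ (no codas are permitted; onsets may contain at most 2 consonants).
Inserting the epenthetic vowel yields /l/ → /la/, /d/ → /da/, /ð/ → /ða/.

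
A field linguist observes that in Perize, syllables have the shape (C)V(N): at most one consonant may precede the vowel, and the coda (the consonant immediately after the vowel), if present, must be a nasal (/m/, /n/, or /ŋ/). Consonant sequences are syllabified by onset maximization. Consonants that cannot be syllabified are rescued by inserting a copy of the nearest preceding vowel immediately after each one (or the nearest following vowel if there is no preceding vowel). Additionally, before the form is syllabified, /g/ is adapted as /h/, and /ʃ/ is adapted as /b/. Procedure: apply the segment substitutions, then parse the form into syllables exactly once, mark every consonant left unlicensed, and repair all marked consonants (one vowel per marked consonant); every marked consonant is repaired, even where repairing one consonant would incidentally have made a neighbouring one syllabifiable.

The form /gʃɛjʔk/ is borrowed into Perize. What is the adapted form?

hɛbɛjɛʔɛkɛ

Substitution: /g/ → /h/, /ʃ/ → /b/, giving /hbɛjʔk/.
The consonants /h/, /j/, /ʔ/, /k/ cannot be parsed into a legal (C)V(N) syllable (only a nasal (/m/, /n/, or /ŋ/) is licensed in coda position; onsets are limited to one consonant).
Each unlicensed consonant becomes the onset of a new syllable: /h/ → /hɛ/, /j/ → /jɛ/, /ʔ/ → /ʔɛ/, /k/ → /kɛ/.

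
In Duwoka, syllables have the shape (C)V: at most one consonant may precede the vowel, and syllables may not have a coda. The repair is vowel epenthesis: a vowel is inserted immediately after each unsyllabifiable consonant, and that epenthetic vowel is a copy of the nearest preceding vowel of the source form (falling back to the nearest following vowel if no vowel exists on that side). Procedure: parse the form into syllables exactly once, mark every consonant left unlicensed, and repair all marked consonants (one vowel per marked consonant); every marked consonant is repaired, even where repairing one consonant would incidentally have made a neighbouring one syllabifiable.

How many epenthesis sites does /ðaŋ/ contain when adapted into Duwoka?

1

The unsyllabifiable consonants are /ŋ/; each receives one epenthetic vowel.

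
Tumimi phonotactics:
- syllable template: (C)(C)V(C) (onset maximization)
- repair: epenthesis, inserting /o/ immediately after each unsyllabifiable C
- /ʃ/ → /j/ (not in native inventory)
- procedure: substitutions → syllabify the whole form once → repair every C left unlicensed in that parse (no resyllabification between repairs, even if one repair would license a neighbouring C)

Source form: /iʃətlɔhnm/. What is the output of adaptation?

Substitution: /ʃ/ → /j/, giving /ijətlɔhnm/.
Under (C)(C)V(C), the unsyllabifiable consonants are /n/, /m/ (at most one coda consonant is licensed; onsets may contain at most 2 consonants).
Epenthesis after each stranded consonant: /n/ → /no/, /m/ → /mo/.

ijətlɔhnomo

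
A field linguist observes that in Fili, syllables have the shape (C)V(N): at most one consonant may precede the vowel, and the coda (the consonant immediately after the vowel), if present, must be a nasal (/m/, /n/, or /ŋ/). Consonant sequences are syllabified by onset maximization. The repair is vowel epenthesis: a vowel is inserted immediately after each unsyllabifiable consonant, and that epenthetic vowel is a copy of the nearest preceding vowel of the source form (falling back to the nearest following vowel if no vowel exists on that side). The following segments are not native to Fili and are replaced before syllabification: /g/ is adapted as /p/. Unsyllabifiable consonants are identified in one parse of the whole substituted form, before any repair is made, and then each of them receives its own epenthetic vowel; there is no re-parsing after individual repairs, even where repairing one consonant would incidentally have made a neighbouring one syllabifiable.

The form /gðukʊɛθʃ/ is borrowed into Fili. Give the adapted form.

Substitution: /g/ → /p/, giving /pðukʊɛθʃ/.
Syllabifying with onset maximization leaves /p/, /θ/, /ʃ/ stranded (only a nasal (/m/, /n/, or /ŋ/) is licensed in coda position; onsets are limited to one consonant).
Inserting the epenthetic vowel yields /p/ → /pu/, /θ/ → /θɛ/, /ʃ/ → /ʃɛ/.

puðukʊɛθɛʃɛ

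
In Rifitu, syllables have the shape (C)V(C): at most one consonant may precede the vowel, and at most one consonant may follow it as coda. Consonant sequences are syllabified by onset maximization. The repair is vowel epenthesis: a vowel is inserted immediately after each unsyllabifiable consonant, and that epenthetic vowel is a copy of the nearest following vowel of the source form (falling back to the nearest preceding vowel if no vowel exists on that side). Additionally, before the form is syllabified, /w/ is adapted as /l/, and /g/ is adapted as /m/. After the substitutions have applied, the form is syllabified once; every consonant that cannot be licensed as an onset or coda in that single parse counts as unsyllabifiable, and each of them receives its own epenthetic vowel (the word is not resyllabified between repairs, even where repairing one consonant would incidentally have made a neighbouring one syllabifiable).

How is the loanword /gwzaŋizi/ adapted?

Substitution: /g/ → /m/, /w/ → /l/, giving /mlzaŋizi/.
Under (C)V(C), the unsyllabifiable consonants are /m/, /l/ (at most one coda consonant is licensed; onsets are limited to one consonant).
Each unlicensed consonant becomes the onset of a new syllable: /m/ → /ma/, /l/ → /la/.

malazaŋizi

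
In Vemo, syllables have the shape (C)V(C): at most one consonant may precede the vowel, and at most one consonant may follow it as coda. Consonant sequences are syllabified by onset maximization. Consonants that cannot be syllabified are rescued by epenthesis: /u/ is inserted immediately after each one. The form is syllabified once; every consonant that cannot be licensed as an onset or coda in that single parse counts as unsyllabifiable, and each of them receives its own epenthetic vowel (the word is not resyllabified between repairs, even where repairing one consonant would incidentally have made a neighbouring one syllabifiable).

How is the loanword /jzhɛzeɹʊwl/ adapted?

Under (C)V(C), the unsyllabifiable consonants are /j/, /z/, /l/ (at most one coda consonant is licensed; onsets are limited to one consonant).
Inserting the epenthetic vowel yields /j/ → /ju/, /z/ → /zu/, /l/ → /lu/.

juzuhɛzeɹʊwlu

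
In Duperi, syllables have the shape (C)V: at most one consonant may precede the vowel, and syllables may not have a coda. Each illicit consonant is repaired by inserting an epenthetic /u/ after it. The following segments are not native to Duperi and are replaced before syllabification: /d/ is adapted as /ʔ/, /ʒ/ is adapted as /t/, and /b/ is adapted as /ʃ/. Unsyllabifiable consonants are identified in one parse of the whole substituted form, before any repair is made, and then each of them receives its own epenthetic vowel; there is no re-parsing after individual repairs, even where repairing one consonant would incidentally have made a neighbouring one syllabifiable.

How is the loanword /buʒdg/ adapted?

Substitution: /b/ → /ʃ/, /ʒ/ → /t/, /d/ → /ʔ/, giving /ʃutʔg/.
The consonants /t/, /ʔ/, /g/ cannot be parsed into a legal (C)V syllable (no codas are permitted; onsets are limited to one consonant).
Inserting the epenthetic vowel yields /t/ → /tu/, /ʔ/ → /ʔu/, /g/ → /gu/.

ʃutuʔugu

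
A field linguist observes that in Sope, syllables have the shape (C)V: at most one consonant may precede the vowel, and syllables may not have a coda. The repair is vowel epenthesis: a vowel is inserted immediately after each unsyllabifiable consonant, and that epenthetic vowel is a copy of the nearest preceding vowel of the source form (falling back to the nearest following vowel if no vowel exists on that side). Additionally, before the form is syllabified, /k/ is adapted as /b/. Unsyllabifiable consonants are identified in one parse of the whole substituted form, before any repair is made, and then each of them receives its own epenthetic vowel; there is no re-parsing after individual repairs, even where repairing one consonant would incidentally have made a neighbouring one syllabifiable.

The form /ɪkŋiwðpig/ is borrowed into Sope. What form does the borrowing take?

ɪbɪŋiwiðipigi

Substitution: /k/ → /b/, giving /ɪbŋiwðpig/.
Syllabifying with onset maximization leaves /b/, /w/, /ð/, /g/ stranded (no codas are permitted; onsets are limited to one consonant).
Each unlicensed consonant becomes the onset of a new syllable: /b/ → /bɪ/, /w/ → /wi/, /ð/ → /ði/, /g/ → /gi/.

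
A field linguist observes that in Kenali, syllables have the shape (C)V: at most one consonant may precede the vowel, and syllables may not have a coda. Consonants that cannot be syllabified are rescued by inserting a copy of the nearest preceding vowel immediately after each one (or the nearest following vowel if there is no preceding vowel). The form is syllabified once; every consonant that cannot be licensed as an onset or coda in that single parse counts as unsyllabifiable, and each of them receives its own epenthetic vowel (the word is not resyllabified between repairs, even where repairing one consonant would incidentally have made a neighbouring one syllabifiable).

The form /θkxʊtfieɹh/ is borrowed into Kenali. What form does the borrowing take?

Under (C)V, the unsyllabifiable consonants are /θ/, /k/, /t/, /ɹ/, /h/ (no codas are permitted; onsets are limited to one consonant).
Each unlicensed consonant becomes the onset of a new syllable: /θ/ → /θʊ/, /k/ → /kʊ/, /t/ → /tʊ/, /ɹ/ → /ɹe/, /h/ → /he/.

θʊkʊxʊtʊfieɹehe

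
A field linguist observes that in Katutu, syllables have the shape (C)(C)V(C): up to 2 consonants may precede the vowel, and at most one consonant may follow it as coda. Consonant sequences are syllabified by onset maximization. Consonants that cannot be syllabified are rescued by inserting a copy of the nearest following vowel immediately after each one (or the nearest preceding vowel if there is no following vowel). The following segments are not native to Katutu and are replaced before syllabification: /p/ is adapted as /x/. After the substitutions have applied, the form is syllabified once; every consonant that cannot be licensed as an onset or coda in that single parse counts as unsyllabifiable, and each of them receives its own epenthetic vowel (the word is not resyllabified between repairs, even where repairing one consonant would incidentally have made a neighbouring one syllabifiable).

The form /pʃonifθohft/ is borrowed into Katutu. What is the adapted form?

Substitution: /p/ → /x/, giving /xʃonifθohft/.
Syllabifying with onset maximization leaves /f/, /t/ stranded (at most one coda consonant is licensed; onsets may contain at most 2 consonants).
Inserting the epenthetic vowel yields /f/ → /fo/, /t/ → /to/.

xʃonifθohfoto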